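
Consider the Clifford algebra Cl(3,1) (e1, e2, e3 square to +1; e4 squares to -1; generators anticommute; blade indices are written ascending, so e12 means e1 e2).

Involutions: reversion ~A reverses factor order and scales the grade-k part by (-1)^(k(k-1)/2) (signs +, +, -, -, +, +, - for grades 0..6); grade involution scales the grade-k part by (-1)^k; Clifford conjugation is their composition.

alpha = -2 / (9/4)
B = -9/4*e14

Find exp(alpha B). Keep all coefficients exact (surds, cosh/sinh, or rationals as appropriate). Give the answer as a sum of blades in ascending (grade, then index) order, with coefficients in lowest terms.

B^2 = (-9/4)^2*(e14)^2 = 81/16*(+1) = 81/16 (a basis 2-blade squares to minus the product of its generators' squares).
B^2 = 81/16 — the positive square puts this in the hyperbolic regime; l = 9/4, alpha*l = -2, so exp(alpha B) = cosh(-2) + (sinh(-2)/(9/4))*B = cosh(2) + (-4*sinh(2)/9)*B.
Answer: cosh(2) + sinh(2)*e14


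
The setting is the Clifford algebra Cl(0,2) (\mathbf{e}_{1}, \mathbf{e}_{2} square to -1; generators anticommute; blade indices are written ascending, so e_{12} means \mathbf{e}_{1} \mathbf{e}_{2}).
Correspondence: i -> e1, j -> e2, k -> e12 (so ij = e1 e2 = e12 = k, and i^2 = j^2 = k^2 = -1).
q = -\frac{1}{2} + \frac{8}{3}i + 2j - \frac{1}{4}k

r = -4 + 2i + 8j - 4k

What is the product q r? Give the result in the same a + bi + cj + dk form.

In blades: q = -\frac{1}{2} + \frac{8}{3} e_{1} + 2 e_{2} - \frac{1}{4} e_{12}, r = -4 + 2 e_{1} + 8 e_{2} - 4 e_{12}.
Distribute q over r term by term (generator squares from the signature, products reordered to ascending indices): (-\frac{1}{2})*r = 2 - e_{1} - 4 e_{2} + 2 e_{12}; (\frac{8}{3} e_{1})*r = -\frac{16}{3} - \frac{32}{3} e_{1} + \frac{32}{3} e_{2} + \frac{64}{3} e_{12}; (2 e_{2})*r = -16 - 8 e_{1} - 8 e_{2} - 4 e_{12}; (-\frac{1}{4} e_{12})*r = -1 + 2 e_{1} - \frac{1}{2} e_{2} + e_{12}.
Sum: -\frac{61}{3} - \frac{53}{3} e_{1} - \frac{11}{6} e_{2} + \frac{61}{3} e_{12}; translating back through the correspondence:
Answer: -\frac{61}{3} - \frac{53}{3}i - \frac{11}{6}j + \frac{61}{3}k


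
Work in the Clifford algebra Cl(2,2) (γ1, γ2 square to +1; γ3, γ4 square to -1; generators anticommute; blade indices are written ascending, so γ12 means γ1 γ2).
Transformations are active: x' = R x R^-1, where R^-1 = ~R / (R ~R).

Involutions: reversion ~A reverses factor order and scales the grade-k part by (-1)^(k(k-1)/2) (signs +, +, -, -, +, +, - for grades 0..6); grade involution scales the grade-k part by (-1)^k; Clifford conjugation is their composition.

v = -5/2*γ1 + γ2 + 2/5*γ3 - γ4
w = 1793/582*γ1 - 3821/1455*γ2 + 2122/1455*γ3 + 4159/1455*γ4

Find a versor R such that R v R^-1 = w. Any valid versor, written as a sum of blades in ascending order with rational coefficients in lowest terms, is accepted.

R = v + w = 169/291*γ1 - 2366/1455*γ2 + 2704/1455*γ3 + 2704/1455*γ4 works: the equal norms (609/100) guarantee its sandwich swaps v into w.
Answer: 169/291*γ1 - 2366/1455*γ2 + 2704/1455*γ3 + 2704/1455*γ4


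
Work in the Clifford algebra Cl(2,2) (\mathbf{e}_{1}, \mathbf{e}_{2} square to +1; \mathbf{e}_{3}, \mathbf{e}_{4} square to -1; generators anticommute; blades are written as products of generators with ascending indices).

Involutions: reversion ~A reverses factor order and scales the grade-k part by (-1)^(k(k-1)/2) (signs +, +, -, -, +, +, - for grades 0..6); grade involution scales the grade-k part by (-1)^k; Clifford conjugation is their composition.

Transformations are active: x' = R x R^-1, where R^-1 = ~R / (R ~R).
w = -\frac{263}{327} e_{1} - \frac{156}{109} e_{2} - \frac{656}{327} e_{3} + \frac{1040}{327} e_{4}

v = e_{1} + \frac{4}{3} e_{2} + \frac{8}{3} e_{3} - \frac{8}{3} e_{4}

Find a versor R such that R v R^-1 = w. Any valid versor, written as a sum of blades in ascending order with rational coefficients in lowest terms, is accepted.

A norm check does it: q(v) = q(w) = -\frac{103}{9}, hence R = v + w = \frac{64}{327} e_{1} - \frac{32}{327} e_{2} + \frac{72}{109} e_{3} + \frac{56}{109} e_{4} realises the map — parallel part kept, (v - w)/2 negated, v carried to w.
Answer: \frac{64}{327} e_{1} - \frac{32}{327} e_{2} + \frac{72}{109} e_{3} + \frac{56}{109} e_{4}


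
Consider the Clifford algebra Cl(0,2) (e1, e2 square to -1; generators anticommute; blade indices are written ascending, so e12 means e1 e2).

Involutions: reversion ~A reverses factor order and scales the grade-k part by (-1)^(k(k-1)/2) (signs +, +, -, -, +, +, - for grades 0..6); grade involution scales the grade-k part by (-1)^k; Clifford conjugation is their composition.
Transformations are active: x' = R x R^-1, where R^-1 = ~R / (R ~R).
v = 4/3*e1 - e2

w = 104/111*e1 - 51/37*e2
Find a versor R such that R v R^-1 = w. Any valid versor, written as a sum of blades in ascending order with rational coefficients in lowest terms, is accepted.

Here q(v) = q(w) = -25/9; the classical choice R = v + w = 84/37*e1 - 88/37*e2 then realises v -> w under the sandwich.
Answer: 84/37*e1 - 88/37*e2


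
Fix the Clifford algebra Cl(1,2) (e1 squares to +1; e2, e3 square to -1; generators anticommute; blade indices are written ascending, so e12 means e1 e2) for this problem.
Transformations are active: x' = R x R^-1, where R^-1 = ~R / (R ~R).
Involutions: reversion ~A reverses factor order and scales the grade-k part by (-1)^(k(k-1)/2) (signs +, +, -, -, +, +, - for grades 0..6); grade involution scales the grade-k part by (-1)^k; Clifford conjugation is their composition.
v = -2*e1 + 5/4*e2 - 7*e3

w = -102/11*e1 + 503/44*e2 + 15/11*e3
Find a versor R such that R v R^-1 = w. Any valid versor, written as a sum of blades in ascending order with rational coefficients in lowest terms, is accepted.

Reasoning: v^2 = w^2 = -745/16 since conjugation preserves the quadratic form; R = v + w = -124/11*e1 + 279/22*e2 - 62/11*e3 is then valid when invertible, keeping its own part and reversing (v - w)/2.
Answer: -124/11*e1 + 279/22*e2 - 62/11*e3


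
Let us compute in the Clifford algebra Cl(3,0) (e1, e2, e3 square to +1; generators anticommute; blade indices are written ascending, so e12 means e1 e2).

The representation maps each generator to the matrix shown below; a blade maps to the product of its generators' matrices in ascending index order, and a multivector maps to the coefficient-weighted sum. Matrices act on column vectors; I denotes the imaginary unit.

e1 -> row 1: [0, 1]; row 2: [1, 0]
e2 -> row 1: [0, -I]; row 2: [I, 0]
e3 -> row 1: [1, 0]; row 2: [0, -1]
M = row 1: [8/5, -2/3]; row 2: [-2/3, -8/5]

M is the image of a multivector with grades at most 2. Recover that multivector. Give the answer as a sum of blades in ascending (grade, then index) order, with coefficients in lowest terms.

Method: 1, rho(e1), rho(e2), rho(e3) form a trace-orthogonal basis of the 2x2 complex matrices (tr(X Y) = 2 if X = Y, else 0), so M = m0*1 + m1*rho(e1) + m2*rho(e2) + m3*rho(e3) with m0 = tr(M)/2 = 0, m1 = tr(M rho(e1))/2 = -2/3, m2 = tr(M rho(e2))/2 = 0, m3 = tr(M rho(e3))/2 = 8/5.
Multiplying table entries, the bivector images are rho(e12) = I*rho(e3), rho(e13) = -I*rho(e2), rho(e23) = I*rho(e1); with real blade coefficients the real parts of m0..m3 are the coefficients of 1, e1, e2, e3 and the imaginary parts give the bivectors (e23: Im m1, e13: -Im m2, e12: Im m3).
Answer: -2/3*e1 + 8/5*e3


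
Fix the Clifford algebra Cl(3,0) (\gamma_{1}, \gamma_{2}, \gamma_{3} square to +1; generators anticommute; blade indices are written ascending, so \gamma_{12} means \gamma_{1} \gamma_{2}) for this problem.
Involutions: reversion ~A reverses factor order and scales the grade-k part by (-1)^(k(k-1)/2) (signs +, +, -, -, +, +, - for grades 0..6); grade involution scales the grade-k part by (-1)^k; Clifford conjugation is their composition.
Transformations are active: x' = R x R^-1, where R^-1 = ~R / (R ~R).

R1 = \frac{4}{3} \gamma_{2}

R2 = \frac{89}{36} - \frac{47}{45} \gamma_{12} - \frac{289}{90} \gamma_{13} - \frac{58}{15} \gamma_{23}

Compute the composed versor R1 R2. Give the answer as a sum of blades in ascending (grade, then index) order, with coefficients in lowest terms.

Distribute over the terms of R1 (each basis-blade product reordered to ascending indices, repeated generators contracted through their squares):
(\frac{4}{3} \gamma_{2}) R2 = \frac{188}{135} \gamma_{1} + \frac{89}{27} \gamma_{2} - \frac{232}{45} \gamma_{3} + \frac{578}{135} \gamma_{123}
Answer: \frac{188}{135} \gamma_{1} + \frac{89}{27} \gamma_{2} - \frac{232}{45} \gamma_{3} + \frac{578}{135} \gamma_{123}


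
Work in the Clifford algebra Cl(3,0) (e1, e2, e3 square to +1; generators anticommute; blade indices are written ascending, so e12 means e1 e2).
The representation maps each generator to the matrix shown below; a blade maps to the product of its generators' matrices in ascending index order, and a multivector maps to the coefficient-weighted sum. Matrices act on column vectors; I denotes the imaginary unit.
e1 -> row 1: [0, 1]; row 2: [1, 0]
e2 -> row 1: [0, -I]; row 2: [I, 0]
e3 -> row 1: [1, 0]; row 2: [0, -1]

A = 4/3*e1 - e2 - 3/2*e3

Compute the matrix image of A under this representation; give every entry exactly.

M = (4/3)*rho(e1) + (-1)*rho(e2) + (-3/2)*rho(e3), summed entrywise:
Answer: row 1: [-3/2, 4/3 + I]; row 2: [4/3 - I, 3/2]


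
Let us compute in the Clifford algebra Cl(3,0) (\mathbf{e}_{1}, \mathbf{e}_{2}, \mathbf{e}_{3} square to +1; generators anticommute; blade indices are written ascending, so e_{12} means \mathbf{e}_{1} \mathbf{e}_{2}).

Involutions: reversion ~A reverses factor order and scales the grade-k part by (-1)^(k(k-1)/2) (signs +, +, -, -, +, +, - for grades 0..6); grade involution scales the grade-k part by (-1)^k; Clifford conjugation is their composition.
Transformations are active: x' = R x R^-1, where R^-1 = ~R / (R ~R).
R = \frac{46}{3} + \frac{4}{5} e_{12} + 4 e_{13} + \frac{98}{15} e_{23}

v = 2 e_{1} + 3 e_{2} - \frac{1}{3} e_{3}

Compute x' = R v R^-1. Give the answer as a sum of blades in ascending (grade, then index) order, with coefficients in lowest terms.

~R = \frac{46}{3} - \frac{4}{5} e_{12} - 4 e_{13} - \frac{98}{15} e_{23}, and R ~R = \frac{66248}{225}, so R^-1 = ~R / (\frac{66248}{225}).
R v = \frac{476}{15} e_{1} + \frac{380}{9} e_{2} - \frac{1472}{45} e_{3} + \frac{4}{5} e_{123}
Answer: \frac{122}{91} e_{1} + \frac{4883}{3549} e_{2} - \frac{3631}{1183} e_{3}


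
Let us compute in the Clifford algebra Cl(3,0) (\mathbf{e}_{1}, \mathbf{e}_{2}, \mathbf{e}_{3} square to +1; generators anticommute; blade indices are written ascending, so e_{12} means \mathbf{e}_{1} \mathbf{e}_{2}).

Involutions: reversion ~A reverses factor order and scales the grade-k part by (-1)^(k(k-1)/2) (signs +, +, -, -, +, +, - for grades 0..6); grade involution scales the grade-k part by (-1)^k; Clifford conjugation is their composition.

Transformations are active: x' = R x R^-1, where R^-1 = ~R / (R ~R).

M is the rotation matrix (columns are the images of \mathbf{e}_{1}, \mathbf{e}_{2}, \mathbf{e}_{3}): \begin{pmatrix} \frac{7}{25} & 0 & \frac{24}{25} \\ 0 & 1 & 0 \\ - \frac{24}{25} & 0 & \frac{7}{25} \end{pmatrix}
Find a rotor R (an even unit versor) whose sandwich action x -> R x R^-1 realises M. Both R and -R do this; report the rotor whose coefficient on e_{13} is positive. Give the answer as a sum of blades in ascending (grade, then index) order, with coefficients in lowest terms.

Method: write R = a + b12*e_{12} + b13*e_{13} + b23*e_{23} with a^2 + b12^2 + b13^2 + b23^2 = 1 (so R^-1 = ~R). Expanding the columns R e_j ~R gives tr M = 4a^2 - 1 and, from the antisymmetric part, M21 - M12 = -4a*b12, M13 - M31 = 4a*b13, M32 - M23 = -4a*b23.
Here tr M = \frac{39}{25}, so a^2 = (1 + tr M)/4 = \frac{16}{25} and a = ±\frac{4}{5}. Taking a = \frac{4}{5}: M21 - M12 = 0, M13 - M31 = \frac{48}{25}, M32 - M23 = 0, giving b12 = 0, b13 = \frac{3}{5}, b23 = 0, i.e. R = \frac{4}{5} + \frac{3}{5} e_{13}.
Its e_{13} coefficient is already positive.
Answer: \frac{4}{5} + \frac{3}{5} e_{13}. Why the constraint matters: R and -R act identically through the sandwich — M has trace \frac{39}{25} either way — so only the sign condition on e_{13} picks one of the two preimages.


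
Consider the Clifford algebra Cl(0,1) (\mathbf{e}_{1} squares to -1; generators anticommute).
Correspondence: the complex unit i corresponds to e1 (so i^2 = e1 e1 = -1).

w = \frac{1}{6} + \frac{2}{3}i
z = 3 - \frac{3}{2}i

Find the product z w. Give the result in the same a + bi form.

In blades: z = 3 - \frac{3}{2} e_{1}, w = \frac{1}{6} + \frac{2}{3} e_{1}.
Distribute z over w term by term (generator squares from the signature, products reordered to ascending indices): (3)*w = \frac{1}{2} + 2 e_{1}; (-\frac{3}{2} e_{1})*w = 1 - \frac{1}{4} e_{1}.
Sum: \frac{3}{2} + \frac{7}{4} e_{1}; translating back through the correspondence:
Answer: \frac{3}{2} + \frac{7}{4}i


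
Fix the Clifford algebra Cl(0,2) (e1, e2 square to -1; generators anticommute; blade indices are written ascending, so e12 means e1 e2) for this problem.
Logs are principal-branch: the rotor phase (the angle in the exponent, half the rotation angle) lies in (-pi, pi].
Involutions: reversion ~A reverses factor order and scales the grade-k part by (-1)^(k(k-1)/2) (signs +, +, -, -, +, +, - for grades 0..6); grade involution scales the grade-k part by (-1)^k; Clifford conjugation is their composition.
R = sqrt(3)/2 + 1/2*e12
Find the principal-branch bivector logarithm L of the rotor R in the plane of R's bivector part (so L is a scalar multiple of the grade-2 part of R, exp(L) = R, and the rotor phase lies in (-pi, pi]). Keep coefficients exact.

The scalar part of R is sqrt(3)/2, and that scalar determines the rotor phase on the principal branch; recovering the unit plane as bivector-part over sine of the phase gives L = phase * plane.
Concretely: cos(phase) = sqrt(3)/2 gives phase = ±pi/6, and since phase/sin(phase) is even the sign is immaterial: L = (phase/sin(phase)) * <R>_2 = (pi/3) * <R>_2.
Answer: pi/6*e12


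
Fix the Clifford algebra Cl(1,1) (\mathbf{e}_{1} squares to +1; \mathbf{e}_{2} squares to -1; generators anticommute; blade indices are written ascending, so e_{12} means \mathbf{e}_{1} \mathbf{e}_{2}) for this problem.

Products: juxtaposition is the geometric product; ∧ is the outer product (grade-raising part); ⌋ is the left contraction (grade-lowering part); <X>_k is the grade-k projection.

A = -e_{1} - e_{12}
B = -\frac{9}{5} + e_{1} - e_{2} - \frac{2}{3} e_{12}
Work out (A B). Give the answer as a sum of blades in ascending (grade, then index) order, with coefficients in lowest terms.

step 1: -\frac{1}{3} + \frac{4}{5} e_{1} + \frac{5}{3} e_{2} + \frac{14}{5} e_{12}
Answer: -\frac{1}{3} + \frac{4}{5} e_{1} + \frac{5}{3} e_{2} + \frac{14}{5} e_{12}


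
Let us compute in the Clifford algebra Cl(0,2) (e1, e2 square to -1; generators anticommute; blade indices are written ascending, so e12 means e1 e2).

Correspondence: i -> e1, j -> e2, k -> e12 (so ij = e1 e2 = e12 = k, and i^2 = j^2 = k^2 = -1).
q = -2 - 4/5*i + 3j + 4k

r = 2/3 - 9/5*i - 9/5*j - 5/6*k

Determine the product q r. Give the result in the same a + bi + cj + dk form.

In blades: q = -2 - 4/5*e1 + 3*e2 + 4*e12, r = 2/3 - 9/5*e1 - 9/5*e2 - 5/6*e12.
Distribute q over r term by term (generator squares from the signature, products reordered to ascending indices): (-2)*r = -4/3 + 18/5*e1 + 18/5*e2 + 5/3*e12; (-4/5*e1)*r = -36/25 - 8/15*e1 - 2/3*e2 + 36/25*e12; (3*e2)*r = 27/5 - 5/2*e1 + 2*e2 + 27/5*e12; (4*e12)*r = 10/3 + 36/5*e1 - 36/5*e2 + 8/3*e12.
Sum: 149/25 + 233/30*e1 - 34/15*e2 + 838/75*e12; translating back through the correspondence:
Answer: 149/25 + 233/30*i - 34/15*j + 838/75*k


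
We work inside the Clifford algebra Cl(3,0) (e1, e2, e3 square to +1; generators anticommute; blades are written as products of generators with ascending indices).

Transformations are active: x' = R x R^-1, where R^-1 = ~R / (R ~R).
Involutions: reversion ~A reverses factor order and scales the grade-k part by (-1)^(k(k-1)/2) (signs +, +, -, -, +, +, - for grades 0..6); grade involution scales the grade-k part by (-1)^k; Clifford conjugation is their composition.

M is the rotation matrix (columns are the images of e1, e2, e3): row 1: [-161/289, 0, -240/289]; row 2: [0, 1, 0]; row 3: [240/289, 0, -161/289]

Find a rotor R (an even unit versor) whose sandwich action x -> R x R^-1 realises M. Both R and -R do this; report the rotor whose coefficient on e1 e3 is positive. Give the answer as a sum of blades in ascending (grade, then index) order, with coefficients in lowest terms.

Method: write R = a + b12*e1 e2 + b13*e1 e3 + b23*e2 e3 with a^2 + b12^2 + b13^2 + b23^2 = 1 (so R^-1 = ~R). Expanding the columns R e_j ~R gives tr M = 4a^2 - 1 and, from the antisymmetric part, M21 - M12 = -4a*b12, M13 - M31 = 4a*b13, M32 - M23 = -4a*b23.
Here tr M = -33/289, so a^2 = (1 + tr M)/4 = 64/289 and a = ±8/17. Taking a = 8/17: M21 - M12 = 0, M13 - M31 = -480/289, M32 - M23 = 0, giving b12 = 0, b13 = -15/17, b23 = 0, i.e. R = 8/17 - 15/17*e1 e3.
Its e1 e3 coefficient is negative, so report the other preimage -R.
Answer: -8/17 + 15/17*e1 e3. Recall the cover is two-to-one: with M of trace -33/289, both preimages act alike, and the stated e1 e3 sign chooses the sheet.


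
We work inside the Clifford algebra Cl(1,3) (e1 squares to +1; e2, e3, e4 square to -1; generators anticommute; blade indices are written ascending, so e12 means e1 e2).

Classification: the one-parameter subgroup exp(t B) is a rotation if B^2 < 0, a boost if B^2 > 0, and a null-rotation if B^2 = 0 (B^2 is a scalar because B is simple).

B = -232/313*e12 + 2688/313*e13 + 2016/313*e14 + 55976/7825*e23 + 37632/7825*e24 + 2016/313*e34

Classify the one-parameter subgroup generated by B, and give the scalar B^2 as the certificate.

B^2 term by term: the squares give (-232/313)^2*(e12)^2 + (2688/313)^2*(e13)^2 + (2016/313)^2*(e14)^2 + (55976/7825)^2*(e23)^2 + (37632/7825)^2*(e24)^2 + (2016/313)^2*(e34)^2 = 53824/97969*(+1) + 7225344/97969*(+1) + 4064256/97969*(+1) + 3133312576/61230625*(-1) + 1416167424/61230625*(-1) + 4064256/97969*(-1) = 0 (each basis 2-blade squares to minus the product of its generators' squares); cross terms between blades sharing an index anticommute and cancel; the commuting (index-disjoint) pairs give grade-4 terms 2*c*c'*(blade product), which cancel blade by blade — e1234: -935424/97969 - 202309632/2449225 + 225695232/2449225 = 0 — confirming B is simple. So B^2 = 0.
Answer: null-rotation, certificate B^2 = 0. Note: conjugating B changes its blade decomposition but never the scalar B^2 = 0, whose sign settles the classification.


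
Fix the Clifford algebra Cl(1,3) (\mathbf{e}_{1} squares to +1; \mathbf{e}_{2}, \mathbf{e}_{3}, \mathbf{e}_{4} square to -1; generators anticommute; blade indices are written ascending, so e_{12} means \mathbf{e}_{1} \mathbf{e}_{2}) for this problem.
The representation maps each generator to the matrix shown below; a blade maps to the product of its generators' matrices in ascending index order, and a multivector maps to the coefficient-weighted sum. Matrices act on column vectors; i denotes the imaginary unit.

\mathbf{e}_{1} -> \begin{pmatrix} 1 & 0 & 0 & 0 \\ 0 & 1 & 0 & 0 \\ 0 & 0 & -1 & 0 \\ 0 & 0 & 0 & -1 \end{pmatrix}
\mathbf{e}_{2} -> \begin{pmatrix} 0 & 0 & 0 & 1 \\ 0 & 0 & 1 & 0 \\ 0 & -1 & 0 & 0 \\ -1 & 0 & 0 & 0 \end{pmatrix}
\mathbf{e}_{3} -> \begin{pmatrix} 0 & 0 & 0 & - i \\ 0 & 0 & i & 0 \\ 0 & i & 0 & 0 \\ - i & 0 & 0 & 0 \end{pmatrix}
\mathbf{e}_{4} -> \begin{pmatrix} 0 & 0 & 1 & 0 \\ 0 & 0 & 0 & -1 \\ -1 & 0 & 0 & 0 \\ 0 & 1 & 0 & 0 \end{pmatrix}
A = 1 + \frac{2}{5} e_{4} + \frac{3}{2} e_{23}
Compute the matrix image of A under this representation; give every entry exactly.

Bivector images (products of the table entries): rho(e_{23}) = rho(\mathbf{e}_{2})rho(\mathbf{e}_{3}) = \begin{pmatrix} - i & 0 & 0 & 0 \\ 0 & i & 0 & 0 \\ 0 & 0 & - i & 0 \\ 0 & 0 & 0 & i \end{pmatrix}.
M = (1)*1 + (\frac{2}{5})*rho(e_{4}) + (\frac{3}{2})*rho(e_{23}), summed entrywise (1 is the identity matrix):
Answer: \begin{pmatrix} 1 - \frac{3 i}{2} & 0 & \frac{2}{5} & 0 \\ 0 & 1 + \frac{3 i}{2} & 0 & - \frac{2}{5} \\ - \frac{2}{5} & 0 & 1 - \frac{3 i}{2} & 0 \\ 0 & \frac{2}{5} & 0 & 1 + \frac{3 i}{2} \end{pmatrix}


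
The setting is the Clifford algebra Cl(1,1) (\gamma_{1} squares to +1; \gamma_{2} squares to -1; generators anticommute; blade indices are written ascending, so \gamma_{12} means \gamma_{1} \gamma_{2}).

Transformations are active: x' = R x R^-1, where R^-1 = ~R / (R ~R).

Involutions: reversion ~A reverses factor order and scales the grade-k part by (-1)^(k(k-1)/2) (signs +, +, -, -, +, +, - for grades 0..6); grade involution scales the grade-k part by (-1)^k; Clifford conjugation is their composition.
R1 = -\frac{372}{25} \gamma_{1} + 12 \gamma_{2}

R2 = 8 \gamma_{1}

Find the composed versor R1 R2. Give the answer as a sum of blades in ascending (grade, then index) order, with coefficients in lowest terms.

Distribute over the terms of R2 (each basis-blade product reordered to ascending indices, repeated generators contracted through their squares):
R1 (8 \gamma_{1}) = -\frac{2976}{25} - 96 \gamma_{12}
Answer: -\frac{2976}{25} - 96 \gamma_{12}


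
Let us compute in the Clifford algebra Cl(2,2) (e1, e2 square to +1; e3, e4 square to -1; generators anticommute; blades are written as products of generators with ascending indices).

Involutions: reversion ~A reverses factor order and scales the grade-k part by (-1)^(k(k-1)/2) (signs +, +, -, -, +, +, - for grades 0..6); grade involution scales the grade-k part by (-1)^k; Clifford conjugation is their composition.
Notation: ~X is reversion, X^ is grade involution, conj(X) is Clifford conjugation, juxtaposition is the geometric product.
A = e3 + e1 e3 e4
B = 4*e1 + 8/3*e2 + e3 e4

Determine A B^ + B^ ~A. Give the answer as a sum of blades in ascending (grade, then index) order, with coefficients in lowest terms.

first term: -e1 - e4 + 4*e1 e3 + 8/3*e2 e3 - 4*e3 e4 - 8/3*e1 e2 e3 e4
second term: e1 + e4 - 4*e1 e3 - 8/3*e2 e3 + 4*e3 e4 - 8/3*e1 e2 e3 e4
Answer: -16/3*e1 e2 e3 e4


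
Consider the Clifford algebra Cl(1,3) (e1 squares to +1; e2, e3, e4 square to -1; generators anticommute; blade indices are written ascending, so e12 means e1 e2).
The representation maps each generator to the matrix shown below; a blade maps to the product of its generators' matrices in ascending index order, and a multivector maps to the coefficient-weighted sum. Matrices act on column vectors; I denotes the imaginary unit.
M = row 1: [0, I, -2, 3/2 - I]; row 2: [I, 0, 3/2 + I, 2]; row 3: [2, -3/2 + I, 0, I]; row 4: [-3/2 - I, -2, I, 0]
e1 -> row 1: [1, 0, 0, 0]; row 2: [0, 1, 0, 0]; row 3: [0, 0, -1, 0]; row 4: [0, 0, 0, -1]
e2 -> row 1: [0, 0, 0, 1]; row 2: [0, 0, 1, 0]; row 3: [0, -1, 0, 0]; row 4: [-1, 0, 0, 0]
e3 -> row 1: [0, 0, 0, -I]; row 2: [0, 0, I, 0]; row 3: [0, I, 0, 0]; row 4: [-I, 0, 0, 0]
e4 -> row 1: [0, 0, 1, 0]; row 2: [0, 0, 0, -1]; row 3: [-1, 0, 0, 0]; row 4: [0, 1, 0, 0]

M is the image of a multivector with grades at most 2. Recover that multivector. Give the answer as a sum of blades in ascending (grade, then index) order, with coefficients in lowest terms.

Method: the blade images are trace-orthogonal — tr(rho(e_A) rho(e_B)^-1) = 4 if A = B and 0 otherwise — and rho(e_A)^-1 = (e_A)^2 * rho(e_A) with (e_A)^2 = +1 or -1, so the coefficient of e_A in the preimage is (e_A)^2 * tr(M rho(e_A))/4.
Nonzero projections over blades of grade <= 2: e2: (e2)^2 = -1, tr(M rho(e2)) = -6, coefficient 3/2; e3: (e3)^2 = -1, tr(M rho(e3)) = -4, coefficient 1; e4: (e4)^2 = -1, tr(M rho(e4)) = 8, coefficient -2; e34: (e34)^2 = -1, tr(M rho(e34)) = 4, coefficient -1. Every other blade of grade <= 2 projects to 0.
Answer: 3/2*e2 + e3 - 2*e4 - e34


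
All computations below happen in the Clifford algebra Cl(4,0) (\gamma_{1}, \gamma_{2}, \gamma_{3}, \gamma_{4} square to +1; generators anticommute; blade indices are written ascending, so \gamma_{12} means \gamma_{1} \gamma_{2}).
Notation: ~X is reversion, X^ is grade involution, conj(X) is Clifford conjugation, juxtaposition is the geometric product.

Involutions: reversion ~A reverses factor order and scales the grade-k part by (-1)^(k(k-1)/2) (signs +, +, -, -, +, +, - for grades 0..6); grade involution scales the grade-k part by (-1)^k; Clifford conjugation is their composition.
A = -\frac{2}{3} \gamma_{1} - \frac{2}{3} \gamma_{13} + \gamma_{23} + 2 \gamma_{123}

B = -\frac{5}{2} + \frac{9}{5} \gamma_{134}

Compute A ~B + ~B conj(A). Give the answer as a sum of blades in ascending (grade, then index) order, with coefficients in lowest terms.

first term: \frac{5}{3} \gamma_{1} - \frac{6}{5} \gamma_{4} + \frac{5}{3} \gamma_{13} - \frac{5}{2} \gamma_{23} - \frac{18}{5} \gamma_{24} + \frac{6}{5} \gamma_{34} - 5 \gamma_{123} - \frac{9}{5} \gamma_{124}
second term: -\frac{5}{3} \gamma_{1} + \frac{6}{5} \gamma_{4} - \frac{5}{3} \gamma_{13} + \frac{5}{2} \gamma_{23} + \frac{18}{5} \gamma_{24} - \frac{6}{5} \gamma_{34} - 5 \gamma_{123} - \frac{9}{5} \gamma_{124}
Answer: -10 \gamma_{123} - \frac{18}{5} \gamma_{124}


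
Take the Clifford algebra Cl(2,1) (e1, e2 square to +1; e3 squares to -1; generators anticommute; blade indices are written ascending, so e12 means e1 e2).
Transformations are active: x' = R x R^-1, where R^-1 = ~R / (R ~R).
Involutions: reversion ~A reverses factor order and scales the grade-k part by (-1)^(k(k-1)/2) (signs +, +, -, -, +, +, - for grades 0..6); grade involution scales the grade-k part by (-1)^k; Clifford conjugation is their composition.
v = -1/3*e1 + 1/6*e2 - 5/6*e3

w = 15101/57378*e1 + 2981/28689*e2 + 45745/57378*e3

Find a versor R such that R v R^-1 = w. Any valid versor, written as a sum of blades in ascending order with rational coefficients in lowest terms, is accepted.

The midline construction: v and w both square to -5/9, so reflecting in their sum -4025/57378*e1 + 5175/19126*e2 - 345/9563*e3 exchanges them.
Answer: -4025/57378*e1 + 5175/19126*e2 - 345/9563*e3


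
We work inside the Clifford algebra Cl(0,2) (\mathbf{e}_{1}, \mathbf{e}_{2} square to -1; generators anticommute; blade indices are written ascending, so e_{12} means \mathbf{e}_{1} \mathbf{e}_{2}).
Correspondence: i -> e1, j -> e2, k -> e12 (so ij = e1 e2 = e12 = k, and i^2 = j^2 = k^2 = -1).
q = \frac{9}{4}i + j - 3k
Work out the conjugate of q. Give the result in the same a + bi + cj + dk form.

In blades: q = \frac{9}{4} e_{1} + e_{2} - 3 e_{12}.
Conjugation here is Clifford conjugation: the scalar is fixed and the grade-1 and grade-2 blades all flip sign, giving -\frac{9}{4} e_{1} - e_{2} + 3 e_{12}; translating back:
Answer: -\frac{9}{4}i - j + 3k


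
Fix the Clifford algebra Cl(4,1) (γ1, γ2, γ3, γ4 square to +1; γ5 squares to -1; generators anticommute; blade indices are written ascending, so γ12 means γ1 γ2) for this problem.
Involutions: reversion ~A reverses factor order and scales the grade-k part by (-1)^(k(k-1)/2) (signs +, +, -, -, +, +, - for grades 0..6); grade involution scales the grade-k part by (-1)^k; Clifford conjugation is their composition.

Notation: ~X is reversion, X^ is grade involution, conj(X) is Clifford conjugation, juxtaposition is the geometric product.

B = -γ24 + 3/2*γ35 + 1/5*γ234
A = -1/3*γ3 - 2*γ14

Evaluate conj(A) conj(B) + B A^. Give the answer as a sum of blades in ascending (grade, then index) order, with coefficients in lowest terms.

first term: -1/2*γ5 - 2*γ12 - 1/15*γ24 + 2/5*γ123 - 1/3*γ234 + 3*γ1345
second term: -1/2*γ5 + 2*γ12 - 1/15*γ24 + 2/5*γ123 + 1/3*γ234 + 3*γ1345
Answer: -γ5 - 2/15*γ24 + 4/5*γ123 + 6*γ1345


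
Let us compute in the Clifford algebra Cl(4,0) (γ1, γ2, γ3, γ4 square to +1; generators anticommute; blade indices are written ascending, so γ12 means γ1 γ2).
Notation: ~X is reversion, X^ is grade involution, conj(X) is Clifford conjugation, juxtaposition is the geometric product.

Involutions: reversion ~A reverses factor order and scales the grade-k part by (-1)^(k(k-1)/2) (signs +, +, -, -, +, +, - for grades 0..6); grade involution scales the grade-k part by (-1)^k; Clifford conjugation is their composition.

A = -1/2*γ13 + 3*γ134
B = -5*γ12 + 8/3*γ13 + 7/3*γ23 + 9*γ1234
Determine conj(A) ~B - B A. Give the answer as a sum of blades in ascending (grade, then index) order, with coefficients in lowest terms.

first term: 4/3 - 27*γ2 + 8*γ4 + 7/6*γ12 + 5/2*γ23 + 9/2*γ24 + 7*γ124 + 15*γ234
second term: 4/3 + 27*γ2 - 8*γ4 - 7/6*γ12 - 5/2*γ23 - 9/2*γ24 + 7*γ124 + 15*γ234
Answer: -54*γ2 + 16*γ4 + 7/3*γ12 + 5*γ23 + 9*γ24


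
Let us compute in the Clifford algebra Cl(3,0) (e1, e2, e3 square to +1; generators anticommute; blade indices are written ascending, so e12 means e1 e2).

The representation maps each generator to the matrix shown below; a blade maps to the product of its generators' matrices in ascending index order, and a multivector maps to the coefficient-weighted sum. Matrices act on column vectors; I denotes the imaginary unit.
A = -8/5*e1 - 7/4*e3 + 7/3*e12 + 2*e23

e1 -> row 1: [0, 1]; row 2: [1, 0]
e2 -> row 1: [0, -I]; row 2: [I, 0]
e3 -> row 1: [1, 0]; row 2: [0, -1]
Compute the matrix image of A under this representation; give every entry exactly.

Bivector images (products of the table entries): rho(e12) = rho(e1)rho(e2) = row 1: [I, 0]; row 2: [0, -I]; rho(e23) = rho(e2)rho(e3) = row 1: [0, I]; row 2: [I, 0].
M = (-8/5)*rho(e1) + (-7/4)*rho(e3) + (7/3)*rho(e12) + (2)*rho(e23), summed entrywise:
Answer: row 1: [-7/4 + 7*I/3, -8/5 + 2*I]; row 2: [-8/5 + 2*I, 7/4 - 7*I/3]


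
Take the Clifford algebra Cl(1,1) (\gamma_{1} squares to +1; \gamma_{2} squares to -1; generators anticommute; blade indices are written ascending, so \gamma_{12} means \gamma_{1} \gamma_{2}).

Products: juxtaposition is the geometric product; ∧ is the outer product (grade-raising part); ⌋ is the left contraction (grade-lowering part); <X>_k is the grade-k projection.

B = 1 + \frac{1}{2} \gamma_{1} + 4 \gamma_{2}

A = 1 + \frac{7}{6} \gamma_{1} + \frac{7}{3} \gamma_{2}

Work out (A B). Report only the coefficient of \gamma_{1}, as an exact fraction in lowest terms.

step 1: -\frac{31}{4} + \frac{5}{3} \gamma_{1} + \frac{19}{3} \gamma_{2} + \frac{7}{2} \gamma_{12}
Answer: \frac{5}{3}


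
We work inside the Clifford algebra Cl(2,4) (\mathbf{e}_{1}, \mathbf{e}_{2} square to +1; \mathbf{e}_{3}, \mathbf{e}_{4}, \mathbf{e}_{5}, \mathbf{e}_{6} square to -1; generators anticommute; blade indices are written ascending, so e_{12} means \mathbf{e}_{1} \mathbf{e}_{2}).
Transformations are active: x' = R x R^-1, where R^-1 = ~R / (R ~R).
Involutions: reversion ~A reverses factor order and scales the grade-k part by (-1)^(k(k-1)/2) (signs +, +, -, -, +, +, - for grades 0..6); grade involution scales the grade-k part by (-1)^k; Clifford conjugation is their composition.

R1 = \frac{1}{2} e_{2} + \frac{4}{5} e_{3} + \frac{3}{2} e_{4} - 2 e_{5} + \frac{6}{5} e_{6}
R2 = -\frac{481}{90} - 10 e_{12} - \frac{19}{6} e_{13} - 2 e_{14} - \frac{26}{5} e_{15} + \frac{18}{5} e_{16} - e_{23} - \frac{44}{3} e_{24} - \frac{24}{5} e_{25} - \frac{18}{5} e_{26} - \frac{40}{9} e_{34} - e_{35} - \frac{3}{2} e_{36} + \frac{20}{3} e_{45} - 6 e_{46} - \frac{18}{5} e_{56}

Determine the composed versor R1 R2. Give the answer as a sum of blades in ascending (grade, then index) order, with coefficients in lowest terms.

Distribute over the terms of R1 (each basis-blade product reordered to ascending indices, repeated generators contracted through their squares):
(\frac{1}{2} e_{2}) R2 = 5 e_{1} - \frac{481}{180} e_{2} - \frac{1}{2} e_{3} - \frac{22}{3} e_{4} - \frac{12}{5} e_{5} - \frac{9}{5} e_{6} + \frac{19}{12} e_{123} + e_{124} + \frac{13}{5} e_{125} - \frac{9}{5} e_{126} - \frac{20}{9} e_{234} - \frac{1}{2} e_{235} - \frac{3}{4} e_{236} + \frac{10}{3} e_{245} - 3 e_{246} - \frac{9}{5} e_{256}
(\frac{4}{5} e_{3}) R2 = -\frac{38}{15} e_{1} - \frac{4}{5} e_{2} - \frac{962}{225} e_{3} + \frac{32}{9} e_{4} + \frac{4}{5} e_{5} + \frac{6}{5} e_{6} - 8 e_{123} + \frac{8}{5} e_{134} + \frac{104}{25} e_{135} - \frac{72}{25} e_{136} + \frac{176}{15} e_{234} + \frac{96}{25} e_{235} + \frac{72}{25} e_{236} + \frac{16}{3} e_{345} - \frac{24}{5} e_{346} - \frac{72}{25} e_{356}
(\frac{3}{2} e_{4}) R2 = -3 e_{1} - 22 e_{2} - \frac{20}{3} e_{3} - \frac{481}{60} e_{4} - 10 e_{5} + 9 e_{6} - 15 e_{124} - \frac{19}{4} e_{134} + \frac{39}{5} e_{145} - \frac{27}{5} e_{146} - \frac{3}{2} e_{234} + \frac{36}{5} e_{245} + \frac{27}{5} e_{246} + \frac{3}{2} e_{345} + \frac{9}{4} e_{346} - \frac{27}{5} e_{456}
(-2 e_{5}) R2 = \frac{52}{5} e_{1} + \frac{48}{5} e_{2} + 2 e_{3} - \frac{40}{3} e_{4} + \frac{481}{45} e_{5} - \frac{36}{5} e_{6} + 20 e_{125} + \frac{19}{3} e_{135} + 4 e_{145} + \frac{36}{5} e_{156} + 2 e_{235} + \frac{88}{3} e_{245} - \frac{36}{5} e_{256} + \frac{80}{9} e_{345} - 3 e_{356} - 12 e_{456}
(\frac{6}{5} e_{6}) R2 = \frac{108}{25} e_{1} - \frac{108}{25} e_{2} - \frac{9}{5} e_{3} - \frac{36}{5} e_{4} - \frac{108}{25} e_{5} - \frac{481}{75} e_{6} - 12 e_{126} - \frac{19}{5} e_{136} - \frac{12}{5} e_{146} - \frac{156}{25} e_{156} - \frac{6}{5} e_{236} - \frac{88}{5} e_{246} - \frac{144}{25} e_{256} - \frac{16}{3} e_{346} - \frac{6}{5} e_{356} + 8 e_{456}
Summing the partial products and collecting blades:
Answer: \frac{1064}{75} e_{1} - \frac{18173}{900} e_{2} - \frac{5059}{450} e_{3} - \frac{5819}{180} e_{4} - \frac{1177}{225} e_{5} - \frac{391}{75} e_{6} - \frac{77}{12} e_{123} - 14 e_{124} + \frac{113}{5} e_{125} - \frac{69}{5} e_{126} - \frac{63}{20} e_{134} + \frac{787}{75} e_{135} - \frac{167}{25} e_{136} + \frac{59}{5} e_{145} - \frac{39}{5} e_{146} + \frac{24}{25} e_{156} + \frac{721}{90} e_{234} + \frac{267}{50} e_{235} + \frac{93}{100} e_{236} + \frac{598}{15} e_{245} - \frac{76}{5} e_{246} - \frac{369}{25} e_{256} + \frac{283}{18} e_{345} - \frac{473}{60} e_{346} - \frac{177}{25} e_{356} - \frac{47}{5} e_{456}


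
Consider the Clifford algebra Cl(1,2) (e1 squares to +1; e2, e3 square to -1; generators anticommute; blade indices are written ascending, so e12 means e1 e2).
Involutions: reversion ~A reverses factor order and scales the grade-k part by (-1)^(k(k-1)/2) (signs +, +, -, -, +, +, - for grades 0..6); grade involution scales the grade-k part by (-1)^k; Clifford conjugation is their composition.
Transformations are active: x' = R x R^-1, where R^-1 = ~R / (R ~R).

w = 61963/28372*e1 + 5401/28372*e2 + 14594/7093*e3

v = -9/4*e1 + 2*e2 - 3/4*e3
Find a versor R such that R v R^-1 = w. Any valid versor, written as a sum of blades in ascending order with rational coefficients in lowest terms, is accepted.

Sketch: the shared square 1/2 makes R = v + w = -937/14186*e1 + 62145/28372*e2 + 37097/28372*e3 the natural versor; its sandwich fixes that direction, negates (v - w)/2, and sends v to w.
Answer: -937/14186*e1 + 62145/28372*e2 + 37097/28372*e3


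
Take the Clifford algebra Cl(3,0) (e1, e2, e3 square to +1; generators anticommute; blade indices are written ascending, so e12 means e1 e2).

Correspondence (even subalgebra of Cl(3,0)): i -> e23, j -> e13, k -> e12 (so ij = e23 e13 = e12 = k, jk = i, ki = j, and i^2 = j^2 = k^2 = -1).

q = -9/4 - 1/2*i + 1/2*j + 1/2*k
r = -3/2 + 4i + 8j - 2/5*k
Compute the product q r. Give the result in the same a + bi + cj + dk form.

In blades: q = -9/4 + 1/2*e12 + 1/2*e13 - 1/2*e23, r = -3/2 - 2/5*e12 + 8*e13 + 4*e23.
Distribute q over r term by term (generator squares from the signature, products reordered to ascending indices): (-9/4)*r = 27/8 + 9/10*e12 - 18*e13 - 9*e23; (1/2*e12)*r = 1/5 - 3/4*e12 + 2*e13 - 4*e23; (1/2*e13)*r = -4 - 2*e12 - 3/4*e13 - 1/5*e23; (-1/2*e23)*r = 2 - 4*e12 - 1/5*e13 + 3/4*e23.
Sum: 63/40 - 117/20*e12 - 339/20*e13 - 249/20*e23; translating back through the correspondence:
Answer: 63/40 - 249/20*i - 339/20*j - 117/20*k


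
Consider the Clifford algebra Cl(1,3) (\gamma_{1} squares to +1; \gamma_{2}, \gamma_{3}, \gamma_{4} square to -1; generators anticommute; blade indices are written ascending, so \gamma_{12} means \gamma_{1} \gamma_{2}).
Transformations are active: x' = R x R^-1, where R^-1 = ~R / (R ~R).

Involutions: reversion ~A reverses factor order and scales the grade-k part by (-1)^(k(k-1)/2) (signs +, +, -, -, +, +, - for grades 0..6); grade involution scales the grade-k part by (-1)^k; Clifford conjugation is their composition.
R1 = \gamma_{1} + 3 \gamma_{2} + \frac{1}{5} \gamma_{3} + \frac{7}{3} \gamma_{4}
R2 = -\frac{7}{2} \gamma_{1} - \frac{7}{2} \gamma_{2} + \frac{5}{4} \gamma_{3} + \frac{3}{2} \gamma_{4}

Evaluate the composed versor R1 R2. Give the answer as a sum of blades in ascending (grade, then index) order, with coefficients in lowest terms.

Distribute over the terms of R1 (each basis-blade product reordered to ascending indices, repeated generators contracted through their squares):
(\gamma_{1}) R2 = -\frac{7}{2} - \frac{7}{2} \gamma_{12} + \frac{5}{4} \gamma_{13} + \frac{3}{2} \gamma_{14}
(3 \gamma_{2}) R2 = \frac{21}{2} + \frac{21}{2} \gamma_{12} + \frac{15}{4} \gamma_{23} + \frac{9}{2} \gamma_{24}
(\frac{1}{5} \gamma_{3}) R2 = -\frac{1}{4} + \frac{7}{10} \gamma_{13} + \frac{7}{10} \gamma_{23} + \frac{3}{10} \gamma_{34}
(\frac{7}{3} \gamma_{4}) R2 = -\frac{7}{2} + \frac{49}{6} \gamma_{14} + \frac{49}{6} \gamma_{24} - \frac{35}{12} \gamma_{34}
Summing the partial products and collecting blades:
Answer: \frac{13}{4} + 7 \gamma_{12} + \frac{39}{20} \gamma_{13} + \frac{29}{3} \gamma_{14} + \frac{89}{20} \gamma_{23} + \frac{38}{3} \gamma_{24} - \frac{157}{60} \gamma_{34}


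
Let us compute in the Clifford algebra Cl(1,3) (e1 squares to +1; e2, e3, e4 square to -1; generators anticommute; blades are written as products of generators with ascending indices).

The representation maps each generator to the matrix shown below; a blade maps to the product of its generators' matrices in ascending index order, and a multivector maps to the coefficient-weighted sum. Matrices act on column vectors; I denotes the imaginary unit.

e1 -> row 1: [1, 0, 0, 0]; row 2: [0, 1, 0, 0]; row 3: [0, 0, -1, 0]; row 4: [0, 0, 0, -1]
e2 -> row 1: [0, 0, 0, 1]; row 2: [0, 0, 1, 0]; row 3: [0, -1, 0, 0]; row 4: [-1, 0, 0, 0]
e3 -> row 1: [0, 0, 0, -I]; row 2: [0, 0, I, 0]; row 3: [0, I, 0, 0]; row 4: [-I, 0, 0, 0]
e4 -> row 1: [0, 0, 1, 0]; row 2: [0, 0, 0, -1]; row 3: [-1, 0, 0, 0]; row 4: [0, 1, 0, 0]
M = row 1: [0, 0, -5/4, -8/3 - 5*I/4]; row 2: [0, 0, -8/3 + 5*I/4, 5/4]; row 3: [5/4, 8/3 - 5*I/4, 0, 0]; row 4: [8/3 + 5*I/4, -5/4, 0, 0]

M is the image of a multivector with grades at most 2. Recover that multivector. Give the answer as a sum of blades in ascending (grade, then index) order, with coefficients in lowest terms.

Method: the blade images are trace-orthogonal — tr(rho(e_A) rho(e_B)^-1) = 4 if A = B and 0 otherwise — and rho(e_A)^-1 = (e_A)^2 * rho(e_A) with (e_A)^2 = +1 or -1, so the coefficient of e_A in the preimage is (e_A)^2 * tr(M rho(e_A))/4.
Nonzero projections over blades of grade <= 2: e2: (e2)^2 = -1, tr(M rho(e2)) = 32/3, coefficient -8/3; e4: (e4)^2 = -1, tr(M rho(e4)) = 5, coefficient -5/4; e1 e3: (e1 e3)^2 = +1, tr(M rho(e1 e3)) = 5, coefficient 5/4. Every other blade of grade <= 2 projects to 0.
Answer: -8/3*e2 - 5/4*e4 + 5/4*e1 e3


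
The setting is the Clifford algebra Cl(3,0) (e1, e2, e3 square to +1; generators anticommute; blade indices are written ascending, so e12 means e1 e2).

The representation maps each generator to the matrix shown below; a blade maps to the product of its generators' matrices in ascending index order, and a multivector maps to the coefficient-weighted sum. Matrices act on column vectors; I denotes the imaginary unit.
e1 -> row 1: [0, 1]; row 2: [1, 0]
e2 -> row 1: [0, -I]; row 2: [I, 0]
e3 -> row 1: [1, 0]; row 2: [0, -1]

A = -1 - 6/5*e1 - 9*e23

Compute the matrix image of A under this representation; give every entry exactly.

Bivector images (products of the table entries): rho(e23) = rho(e2)rho(e3) = row 1: [0, I]; row 2: [I, 0].
M = (-1)*1 + (-6/5)*rho(e1) + (-9)*rho(e23), summed entrywise (1 is the identity matrix):
Answer: row 1: [-1, -6/5 - 9*I]; row 2: [-6/5 - 9*I, -1]


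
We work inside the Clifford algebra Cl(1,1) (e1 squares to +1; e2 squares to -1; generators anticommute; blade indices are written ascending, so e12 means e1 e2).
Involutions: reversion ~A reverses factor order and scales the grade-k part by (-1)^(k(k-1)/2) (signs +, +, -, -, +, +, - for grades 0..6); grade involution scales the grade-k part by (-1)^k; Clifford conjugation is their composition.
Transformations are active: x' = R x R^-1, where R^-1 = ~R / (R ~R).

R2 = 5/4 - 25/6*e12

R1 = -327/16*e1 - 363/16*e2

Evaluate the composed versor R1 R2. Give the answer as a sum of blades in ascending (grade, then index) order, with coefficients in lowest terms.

Distribute over the terms of R1 (each basis-blade product reordered to ascending indices, repeated generators contracted through their squares):
(-327/16*e1) R2 = -1635/64*e1 + 2725/32*e2
(-363/16*e2) R2 = 3025/32*e1 - 1815/64*e2
Summing the partial products and collecting blades:
Answer: 4415/64*e1 + 3635/64*e2
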